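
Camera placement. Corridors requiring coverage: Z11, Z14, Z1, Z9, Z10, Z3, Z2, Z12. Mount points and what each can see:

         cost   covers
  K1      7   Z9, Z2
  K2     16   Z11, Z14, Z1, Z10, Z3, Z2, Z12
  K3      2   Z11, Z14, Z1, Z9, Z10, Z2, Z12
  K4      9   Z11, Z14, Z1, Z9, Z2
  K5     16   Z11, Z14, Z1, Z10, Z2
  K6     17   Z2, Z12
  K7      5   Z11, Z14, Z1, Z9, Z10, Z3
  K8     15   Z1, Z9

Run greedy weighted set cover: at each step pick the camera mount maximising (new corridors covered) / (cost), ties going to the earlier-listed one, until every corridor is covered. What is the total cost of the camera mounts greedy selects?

Pick 1: K3 adds 7 new (Z11, Z14, Z1, Z9, Z10, Z2, Z12) at cost 2 (ratio 7/2).
Pick 2: K7 adds 1 new (Z3) at cost 5 (ratio 1/5).
Greedy total cost: 2 + 5 = 7.

7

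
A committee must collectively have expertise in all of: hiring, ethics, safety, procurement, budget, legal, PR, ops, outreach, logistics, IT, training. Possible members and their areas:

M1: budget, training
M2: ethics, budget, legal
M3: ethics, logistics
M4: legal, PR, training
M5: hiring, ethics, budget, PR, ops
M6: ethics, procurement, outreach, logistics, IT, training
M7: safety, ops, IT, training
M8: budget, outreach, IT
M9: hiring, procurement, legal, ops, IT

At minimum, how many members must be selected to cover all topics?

4

M2, M5, M6, M7 together cover {hiring, ethics, safety, procurement, budget, legal, PR, ops, outreach, logistics, IT, training} — every topic.
No 3 of the 9 members cover everything (all 84 triples fall short), so 4 is minimum.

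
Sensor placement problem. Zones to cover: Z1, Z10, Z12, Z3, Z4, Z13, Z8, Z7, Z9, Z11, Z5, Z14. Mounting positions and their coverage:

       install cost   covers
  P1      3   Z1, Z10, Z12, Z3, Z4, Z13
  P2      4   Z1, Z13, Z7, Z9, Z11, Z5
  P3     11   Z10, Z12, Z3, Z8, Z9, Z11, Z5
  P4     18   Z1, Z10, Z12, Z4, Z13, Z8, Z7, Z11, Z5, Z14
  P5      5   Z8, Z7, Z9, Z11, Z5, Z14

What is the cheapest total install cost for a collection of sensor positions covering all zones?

8

P1, P5 cover every zone at install cost 3 + 5 = 8.
Any cover uses at least 2 sensor positions; among all covering selections none totals below 8.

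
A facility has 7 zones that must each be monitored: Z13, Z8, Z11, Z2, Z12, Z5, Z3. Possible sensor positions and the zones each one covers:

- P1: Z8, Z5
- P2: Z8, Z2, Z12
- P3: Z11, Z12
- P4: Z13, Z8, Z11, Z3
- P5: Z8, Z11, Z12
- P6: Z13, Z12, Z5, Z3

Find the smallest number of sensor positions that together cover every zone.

P1, P2, P4 together cover {Z13, Z8, Z11, Z2, Z12, Z5, Z3} — every zone.
No 2 of the 6 sensor positions cover everything (all 15 pairs fall short), so 3 is minimum.

3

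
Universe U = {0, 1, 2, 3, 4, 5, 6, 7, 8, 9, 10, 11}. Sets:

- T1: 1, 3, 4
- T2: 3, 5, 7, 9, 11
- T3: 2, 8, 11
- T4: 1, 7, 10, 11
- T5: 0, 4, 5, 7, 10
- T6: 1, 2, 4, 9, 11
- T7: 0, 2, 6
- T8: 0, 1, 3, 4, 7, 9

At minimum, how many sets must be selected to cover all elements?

T3, T5, T7, T8 together cover {0, 1, 2, 3, 4, 5, 6, 7, 8, 9, 10, 11} — every element.
No 3 of the 8 sets cover everything (all 56 triples fall short), so 4 is minimum.

4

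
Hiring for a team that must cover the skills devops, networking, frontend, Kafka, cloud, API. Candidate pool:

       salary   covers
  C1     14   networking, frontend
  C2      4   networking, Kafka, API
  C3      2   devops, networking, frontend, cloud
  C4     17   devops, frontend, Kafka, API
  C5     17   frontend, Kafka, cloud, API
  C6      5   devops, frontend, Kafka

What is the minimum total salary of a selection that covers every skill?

C2, C3 cover every skill at salary 4 + 2 = 6.
Any cover uses at least 2 candidates; among all covering selections none totals below 6.

6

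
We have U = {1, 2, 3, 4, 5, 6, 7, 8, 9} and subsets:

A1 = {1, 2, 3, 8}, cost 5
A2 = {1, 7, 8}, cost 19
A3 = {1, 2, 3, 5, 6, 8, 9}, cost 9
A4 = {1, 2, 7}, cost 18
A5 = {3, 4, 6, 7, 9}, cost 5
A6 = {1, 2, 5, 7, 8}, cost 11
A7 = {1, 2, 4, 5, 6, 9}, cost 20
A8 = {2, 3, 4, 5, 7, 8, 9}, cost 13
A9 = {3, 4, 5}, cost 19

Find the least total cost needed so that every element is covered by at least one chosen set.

14

A3, A5 cover every element at cost 9 + 5 = 14.
Any cover uses at least 2 sets; among all covering selections none totals below 14.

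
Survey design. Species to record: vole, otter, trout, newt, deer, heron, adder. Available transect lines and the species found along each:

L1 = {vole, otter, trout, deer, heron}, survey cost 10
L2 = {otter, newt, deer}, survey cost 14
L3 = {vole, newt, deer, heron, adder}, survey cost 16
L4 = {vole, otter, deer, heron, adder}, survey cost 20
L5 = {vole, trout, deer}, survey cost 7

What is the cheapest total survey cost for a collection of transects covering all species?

L1, L3 cover every species at survey cost 10 + 16 = 26.
Any cover uses at least 2 transects; among all covering selections none totals below 26.

26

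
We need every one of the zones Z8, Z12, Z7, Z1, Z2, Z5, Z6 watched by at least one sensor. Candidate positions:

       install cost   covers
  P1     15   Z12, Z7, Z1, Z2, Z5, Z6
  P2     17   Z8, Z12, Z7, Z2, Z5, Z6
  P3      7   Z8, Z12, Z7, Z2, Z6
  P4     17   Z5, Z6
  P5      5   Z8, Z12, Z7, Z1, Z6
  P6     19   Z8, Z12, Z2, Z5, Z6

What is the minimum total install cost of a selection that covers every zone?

20

P1, P5 cover every zone at install cost 15 + 5 = 20.
Any cover uses at least 2 sensor positions; among all covering selections none totals below 20.
Greedy by coverage-per-install cost would pick P5, P3, P1 for 27 — worse than the optimum 20.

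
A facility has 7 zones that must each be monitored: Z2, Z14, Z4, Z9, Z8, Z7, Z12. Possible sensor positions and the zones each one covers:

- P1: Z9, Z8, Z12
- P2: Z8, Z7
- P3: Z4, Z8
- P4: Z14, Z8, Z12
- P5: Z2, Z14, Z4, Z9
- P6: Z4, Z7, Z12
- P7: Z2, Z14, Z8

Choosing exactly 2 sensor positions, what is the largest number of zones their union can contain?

Choosing P1, P5 covers {Z2, Z14, Z4, Z9, Z8, Z12} — 6 zones.
No choice of 2 sensor positions does better; here Z7 is left uncovered.

6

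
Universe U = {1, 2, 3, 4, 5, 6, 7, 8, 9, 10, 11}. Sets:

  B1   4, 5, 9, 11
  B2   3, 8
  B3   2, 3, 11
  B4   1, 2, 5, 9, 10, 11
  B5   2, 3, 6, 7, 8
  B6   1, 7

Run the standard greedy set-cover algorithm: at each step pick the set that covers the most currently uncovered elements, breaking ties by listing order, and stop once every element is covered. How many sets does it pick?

Pick 1: B4 covers 6 new elements (1, 2, 5, 9, 10, 11).
Pick 2: B5 covers 4 new elements (3, 6, 7, 8).
Pick 3: B1 covers 1 new elements (4).
Greedy uses 3 sets.

3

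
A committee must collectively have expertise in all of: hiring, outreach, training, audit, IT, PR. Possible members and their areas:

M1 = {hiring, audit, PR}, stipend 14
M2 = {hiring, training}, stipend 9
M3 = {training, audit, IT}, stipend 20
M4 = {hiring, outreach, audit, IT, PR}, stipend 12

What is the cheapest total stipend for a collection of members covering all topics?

M2, M4 cover every topic at stipend 9 + 12 = 21.
Any cover uses at least 2 members; among all covering selections none totals below 21.

21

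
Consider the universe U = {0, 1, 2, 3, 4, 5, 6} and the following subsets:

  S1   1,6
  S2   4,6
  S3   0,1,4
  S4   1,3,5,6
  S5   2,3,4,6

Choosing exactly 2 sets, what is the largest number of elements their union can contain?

Choosing S3, S4 covers {0, 1, 3, 4, 5, 6} — 6 elements.
No choice of 2 sets does better; here 2 is left uncovered.

6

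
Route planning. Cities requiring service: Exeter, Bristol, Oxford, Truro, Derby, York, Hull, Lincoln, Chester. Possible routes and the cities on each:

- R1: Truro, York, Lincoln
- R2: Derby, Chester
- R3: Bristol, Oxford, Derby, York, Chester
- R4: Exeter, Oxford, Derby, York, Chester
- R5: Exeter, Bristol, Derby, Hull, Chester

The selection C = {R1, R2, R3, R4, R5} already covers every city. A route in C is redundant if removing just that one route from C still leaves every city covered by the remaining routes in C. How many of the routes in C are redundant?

3

Drop R1: Truro, Lincoln uncovered — not redundant.
Drop R2: the rest still cover every city — redundant.
Drop R3: the rest still cover every city — redundant.
Drop R4: the rest still cover every city — redundant.
Drop R5: Hull uncovered — not redundant.
3 redundant: R2, R3, R4.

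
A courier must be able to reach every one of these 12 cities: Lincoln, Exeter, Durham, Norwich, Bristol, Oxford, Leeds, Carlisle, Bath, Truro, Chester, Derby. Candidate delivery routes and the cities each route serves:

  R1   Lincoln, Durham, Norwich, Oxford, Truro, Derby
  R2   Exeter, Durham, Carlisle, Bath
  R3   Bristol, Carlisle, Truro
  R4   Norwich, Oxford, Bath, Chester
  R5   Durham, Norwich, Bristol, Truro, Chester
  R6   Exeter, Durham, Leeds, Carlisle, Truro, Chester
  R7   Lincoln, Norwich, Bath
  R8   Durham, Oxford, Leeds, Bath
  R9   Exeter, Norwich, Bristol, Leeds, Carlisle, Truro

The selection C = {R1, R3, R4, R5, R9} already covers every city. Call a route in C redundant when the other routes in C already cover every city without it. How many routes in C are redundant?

2

Drop R1: Lincoln, Derby uncovered — not redundant.
Drop R3: the rest still cover every city — redundant.
Drop R4: Bath uncovered — not redundant.
Drop R5: the rest still cover every city — redundant.
Drop R9: Exeter, Leeds uncovered — not redundant.
2 redundant: R3, R5.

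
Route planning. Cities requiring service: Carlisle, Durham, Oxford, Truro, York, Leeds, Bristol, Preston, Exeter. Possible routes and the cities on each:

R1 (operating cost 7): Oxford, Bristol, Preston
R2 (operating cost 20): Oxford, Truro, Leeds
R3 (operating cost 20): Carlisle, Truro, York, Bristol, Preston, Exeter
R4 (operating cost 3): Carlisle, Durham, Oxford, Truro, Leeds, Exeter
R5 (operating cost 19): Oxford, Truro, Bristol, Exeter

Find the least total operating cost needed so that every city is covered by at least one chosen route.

R3, R4 cover every city at operating cost 20 + 3 = 23.
Any cover uses at least 2 routes; among all covering selections none totals below 23.

23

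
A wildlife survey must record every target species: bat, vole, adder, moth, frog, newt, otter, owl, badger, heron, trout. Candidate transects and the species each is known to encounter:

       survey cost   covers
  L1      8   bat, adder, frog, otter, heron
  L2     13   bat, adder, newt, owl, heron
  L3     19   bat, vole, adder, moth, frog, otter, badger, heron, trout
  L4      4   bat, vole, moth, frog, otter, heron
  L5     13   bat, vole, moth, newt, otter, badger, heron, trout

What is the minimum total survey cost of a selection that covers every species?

L2, L4, L5 cover every species at survey cost 13 + 4 + 13 = 30.
Any cover uses at least 2 transects; among all covering selections none totals below 30.

30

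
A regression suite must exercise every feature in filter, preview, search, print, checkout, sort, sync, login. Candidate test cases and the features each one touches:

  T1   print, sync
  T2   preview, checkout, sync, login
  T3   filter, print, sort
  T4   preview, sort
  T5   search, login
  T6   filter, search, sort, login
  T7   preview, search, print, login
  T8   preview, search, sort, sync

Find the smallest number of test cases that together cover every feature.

3

T1, T2, T6 together cover {filter, preview, search, print, checkout, sort, sync, login} — every feature.
No 2 of the 8 test cases cover everything (all 28 pairs fall short), so 3 is minimum.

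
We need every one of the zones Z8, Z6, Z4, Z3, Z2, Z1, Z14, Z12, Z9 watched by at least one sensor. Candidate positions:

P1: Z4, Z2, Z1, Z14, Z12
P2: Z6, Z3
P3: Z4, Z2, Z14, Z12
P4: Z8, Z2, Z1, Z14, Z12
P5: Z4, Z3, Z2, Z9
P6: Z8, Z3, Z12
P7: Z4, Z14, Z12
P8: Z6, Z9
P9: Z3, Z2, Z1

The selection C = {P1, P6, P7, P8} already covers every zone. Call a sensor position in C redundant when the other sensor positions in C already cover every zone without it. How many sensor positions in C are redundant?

1

Drop P1: Z2, Z1 uncovered — not redundant.
Drop P6: Z8, Z3 uncovered — not redundant.
Drop P7: the rest still cover every zone — redundant.
Drop P8: Z6, Z9 uncovered — not redundant.
1 redundant: P7.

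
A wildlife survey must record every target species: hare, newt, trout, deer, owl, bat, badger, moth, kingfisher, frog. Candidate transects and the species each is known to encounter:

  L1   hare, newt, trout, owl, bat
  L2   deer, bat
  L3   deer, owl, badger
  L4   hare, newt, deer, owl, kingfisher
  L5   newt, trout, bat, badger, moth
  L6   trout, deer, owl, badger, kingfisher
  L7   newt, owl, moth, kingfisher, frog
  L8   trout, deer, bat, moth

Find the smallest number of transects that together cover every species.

3

L1, L3, L7 together cover {hare, newt, trout, deer, owl, bat, badger, moth, kingfisher, frog} — every species.
No 2 of the 8 transects cover everything (all 28 pairs fall short), so 3 is minimum.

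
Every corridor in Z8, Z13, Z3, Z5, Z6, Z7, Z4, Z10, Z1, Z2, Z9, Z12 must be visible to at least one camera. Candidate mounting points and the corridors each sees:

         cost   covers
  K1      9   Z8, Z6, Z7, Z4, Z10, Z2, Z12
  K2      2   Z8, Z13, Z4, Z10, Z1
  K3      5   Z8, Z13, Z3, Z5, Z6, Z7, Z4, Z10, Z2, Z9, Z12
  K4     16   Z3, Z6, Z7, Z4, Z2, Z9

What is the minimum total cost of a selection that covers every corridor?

7

K2, K3 cover every corridor at cost 2 + 5 = 7.
Any cover uses at least 2 camera mounts; among all covering selections none totals below 7.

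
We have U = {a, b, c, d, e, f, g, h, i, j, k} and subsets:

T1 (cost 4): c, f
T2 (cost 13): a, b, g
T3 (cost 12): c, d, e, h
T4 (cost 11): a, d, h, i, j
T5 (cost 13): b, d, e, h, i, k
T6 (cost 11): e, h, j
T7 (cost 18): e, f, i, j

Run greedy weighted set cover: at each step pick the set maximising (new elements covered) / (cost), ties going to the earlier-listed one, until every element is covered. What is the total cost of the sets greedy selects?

Pick 1: T1 adds 2 new (c, f) at cost 4 (ratio 2/4).
Pick 2: T5 adds 6 new (b, d, e, h, i, k) at cost 13 (ratio 6/13).
Pick 3: T4 adds 2 new (a, j) at cost 11 (ratio 2/11).
Pick 4: T2 adds 1 new (g) at cost 13 (ratio 1/13).
Greedy total cost: 4 + 13 + 11 + 13 = 41.

41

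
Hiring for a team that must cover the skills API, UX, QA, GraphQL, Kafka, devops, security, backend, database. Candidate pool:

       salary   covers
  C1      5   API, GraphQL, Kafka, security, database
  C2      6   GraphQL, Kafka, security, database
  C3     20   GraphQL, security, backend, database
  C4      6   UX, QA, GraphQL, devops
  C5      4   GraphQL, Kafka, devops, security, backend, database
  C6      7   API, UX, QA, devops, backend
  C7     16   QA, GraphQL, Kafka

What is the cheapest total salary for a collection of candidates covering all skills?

11

C5, C6 cover every skill at salary 4 + 7 = 11.
Any cover uses at least 2 candidates; among all covering selections none totals below 11.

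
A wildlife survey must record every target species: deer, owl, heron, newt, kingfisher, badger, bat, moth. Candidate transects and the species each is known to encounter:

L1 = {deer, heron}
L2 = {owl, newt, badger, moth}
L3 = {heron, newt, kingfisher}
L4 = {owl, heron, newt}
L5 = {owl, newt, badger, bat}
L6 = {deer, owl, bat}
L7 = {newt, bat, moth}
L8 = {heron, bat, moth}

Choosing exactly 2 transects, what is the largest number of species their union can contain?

6

Choosing L1, L2 covers {deer, owl, heron, newt, badger, moth} — 6 species.
No choice of 2 transects does better; here kingfisher, bat are left uncovered.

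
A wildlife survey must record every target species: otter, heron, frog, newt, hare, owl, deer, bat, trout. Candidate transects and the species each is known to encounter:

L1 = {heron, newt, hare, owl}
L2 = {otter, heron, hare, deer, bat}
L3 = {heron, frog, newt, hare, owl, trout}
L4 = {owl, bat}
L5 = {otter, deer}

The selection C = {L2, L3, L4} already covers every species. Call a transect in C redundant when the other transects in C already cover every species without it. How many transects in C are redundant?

1

Drop L2: otter, deer uncovered — not redundant.
Drop L3: frog, newt, trout uncovered — not redundant.
Drop L4: the rest still cover every species — redundant.
1 redundant: L4.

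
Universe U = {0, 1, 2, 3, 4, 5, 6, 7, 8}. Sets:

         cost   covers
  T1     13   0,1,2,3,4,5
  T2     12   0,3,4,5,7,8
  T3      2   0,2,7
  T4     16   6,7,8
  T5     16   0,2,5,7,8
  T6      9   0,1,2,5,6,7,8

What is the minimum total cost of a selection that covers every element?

21

T2, T6 cover every element at cost 12 + 9 = 21.
Any cover uses at least 2 sets; among all covering selections none totals below 21.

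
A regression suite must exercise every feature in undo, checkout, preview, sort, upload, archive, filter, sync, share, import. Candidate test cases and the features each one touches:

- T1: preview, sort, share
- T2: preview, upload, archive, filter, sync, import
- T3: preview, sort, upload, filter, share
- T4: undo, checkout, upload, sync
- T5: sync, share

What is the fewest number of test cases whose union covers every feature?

T1, T2, T4 together cover {undo, checkout, preview, sort, upload, archive, filter, sync, share, import} — every feature.
No 2 of the 5 test cases cover everything (all 10 pairs fall short), so 3 is minimum.

3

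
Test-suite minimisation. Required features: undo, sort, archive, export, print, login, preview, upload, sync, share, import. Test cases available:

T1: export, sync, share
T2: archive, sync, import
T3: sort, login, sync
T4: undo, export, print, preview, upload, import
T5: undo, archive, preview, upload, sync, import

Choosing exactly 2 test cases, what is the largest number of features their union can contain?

9

Choosing T3, T4 covers {undo, sort, export, print, login, preview, upload, sync, import} — 9 features.
No choice of 2 test cases does better; here archive, share are left uncovered.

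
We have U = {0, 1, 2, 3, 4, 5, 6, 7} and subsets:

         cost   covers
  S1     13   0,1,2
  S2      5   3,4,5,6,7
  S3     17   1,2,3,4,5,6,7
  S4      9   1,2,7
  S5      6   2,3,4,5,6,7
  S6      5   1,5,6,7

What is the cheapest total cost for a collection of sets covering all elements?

18

S1, S2 cover every element at cost 13 + 5 = 18.
Any cover uses at least 2 sets; among all covering selections none totals below 18.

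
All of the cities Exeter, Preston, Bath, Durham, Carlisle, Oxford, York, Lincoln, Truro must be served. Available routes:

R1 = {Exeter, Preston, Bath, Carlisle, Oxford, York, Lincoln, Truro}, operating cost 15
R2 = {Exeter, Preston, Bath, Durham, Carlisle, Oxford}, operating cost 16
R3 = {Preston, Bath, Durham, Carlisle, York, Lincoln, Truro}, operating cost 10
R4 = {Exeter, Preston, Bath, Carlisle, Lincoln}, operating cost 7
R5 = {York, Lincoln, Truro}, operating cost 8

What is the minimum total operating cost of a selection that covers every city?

R2, R5 cover every city at operating cost 16 + 8 = 24.
Any cover uses at least 2 routes; among all covering selections none totals below 24.

24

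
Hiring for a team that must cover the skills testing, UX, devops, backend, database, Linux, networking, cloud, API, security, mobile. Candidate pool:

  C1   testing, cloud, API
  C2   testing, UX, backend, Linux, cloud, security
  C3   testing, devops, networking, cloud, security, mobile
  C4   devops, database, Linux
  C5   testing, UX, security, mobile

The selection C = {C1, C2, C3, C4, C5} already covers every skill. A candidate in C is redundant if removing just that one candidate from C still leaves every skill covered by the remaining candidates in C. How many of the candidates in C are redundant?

Drop C1: API uncovered — not redundant.
Drop C2: backend uncovered — not redundant.
Drop C3: networking uncovered — not redundant.
Drop C4: database uncovered — not redundant.
Drop C5: the rest still cover every skill — redundant.
1 redundant: C5.

1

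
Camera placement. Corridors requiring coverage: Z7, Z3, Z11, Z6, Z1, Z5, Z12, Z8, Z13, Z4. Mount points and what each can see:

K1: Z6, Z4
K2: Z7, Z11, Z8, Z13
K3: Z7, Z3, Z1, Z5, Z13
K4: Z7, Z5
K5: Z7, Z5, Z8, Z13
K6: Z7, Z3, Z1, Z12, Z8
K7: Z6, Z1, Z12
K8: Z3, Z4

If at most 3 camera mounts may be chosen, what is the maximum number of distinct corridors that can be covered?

9

Choosing K1, K2, K3 covers {Z7, Z3, Z11, Z6, Z1, Z5, Z8, Z13, Z4} — 9 corridors.
No choice of 3 camera mounts does better; here Z12 is left uncovered.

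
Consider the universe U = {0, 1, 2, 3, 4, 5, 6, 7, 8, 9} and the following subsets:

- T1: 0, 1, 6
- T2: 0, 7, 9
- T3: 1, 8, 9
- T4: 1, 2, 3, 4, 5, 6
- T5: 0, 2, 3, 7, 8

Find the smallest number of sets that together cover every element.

T2, T3, T4 together cover {0, 1, 2, 3, 4, 5, 6, 7, 8, 9} — every element.
No 2 of the 5 sets cover everything (all 10 pairs fall short), so 3 is minimum.

3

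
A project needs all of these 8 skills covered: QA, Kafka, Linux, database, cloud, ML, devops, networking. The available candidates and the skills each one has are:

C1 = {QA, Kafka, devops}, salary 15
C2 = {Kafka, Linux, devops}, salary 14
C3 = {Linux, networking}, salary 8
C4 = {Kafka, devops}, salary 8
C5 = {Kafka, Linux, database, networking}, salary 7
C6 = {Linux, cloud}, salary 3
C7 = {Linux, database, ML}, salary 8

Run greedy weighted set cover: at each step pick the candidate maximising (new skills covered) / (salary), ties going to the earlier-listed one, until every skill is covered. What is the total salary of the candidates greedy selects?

33

Pick 1: C6 adds 2 new (Linux, cloud) at salary 3 (ratio 2/3).
Pick 2: C5 adds 3 new (Kafka, database, networking) at salary 7 (ratio 3/7).
Pick 3: C1 adds 2 new (QA, devops) at salary 15 (ratio 2/15).
Pick 4: C7 adds 1 new (ML) at salary 8 (ratio 1/8).
Greedy total salary: 3 + 7 + 15 + 8 = 33.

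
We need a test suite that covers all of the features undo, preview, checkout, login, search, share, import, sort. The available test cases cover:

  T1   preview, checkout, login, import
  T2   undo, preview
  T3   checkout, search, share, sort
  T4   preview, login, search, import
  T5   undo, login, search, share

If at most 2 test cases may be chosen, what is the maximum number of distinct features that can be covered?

Choosing T1, T3 covers {preview, checkout, login, search, share, import, sort} — 7 features.
No choice of 2 test cases does better; here undo is left uncovered.

7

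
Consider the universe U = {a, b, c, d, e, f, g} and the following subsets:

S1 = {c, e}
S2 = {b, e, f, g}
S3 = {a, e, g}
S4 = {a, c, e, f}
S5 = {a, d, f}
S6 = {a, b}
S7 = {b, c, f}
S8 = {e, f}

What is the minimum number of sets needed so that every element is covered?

S1, S2, S5 together cover {a, b, c, d, e, f, g} — every element.
No 2 of the 8 sets cover everything (all 28 pairs fall short), so 3 is minimum.

3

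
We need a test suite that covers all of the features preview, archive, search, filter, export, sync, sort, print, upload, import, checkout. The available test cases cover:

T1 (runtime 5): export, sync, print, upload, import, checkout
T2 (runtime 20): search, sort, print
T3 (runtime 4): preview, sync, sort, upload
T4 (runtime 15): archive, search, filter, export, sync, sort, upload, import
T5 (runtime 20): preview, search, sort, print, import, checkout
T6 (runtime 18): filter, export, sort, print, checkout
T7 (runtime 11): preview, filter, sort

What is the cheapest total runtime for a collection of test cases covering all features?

T1, T3, T4 cover every feature at runtime 5 + 4 + 15 = 24.
Any cover uses at least 2 test cases; among all covering selections none totals below 24.

24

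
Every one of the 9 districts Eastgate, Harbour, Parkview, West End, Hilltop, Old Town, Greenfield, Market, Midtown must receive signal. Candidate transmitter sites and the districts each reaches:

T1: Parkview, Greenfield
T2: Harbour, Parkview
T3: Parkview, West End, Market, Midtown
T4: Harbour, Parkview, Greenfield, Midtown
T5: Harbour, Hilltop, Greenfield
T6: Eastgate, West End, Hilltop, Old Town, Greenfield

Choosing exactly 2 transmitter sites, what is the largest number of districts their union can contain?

Choosing T3, T6 covers {Eastgate, Parkview, West End, Hilltop, Old Town, Greenfield, Market, Midtown} — 8 districts.
No choice of 2 transmitter sites does better; here Harbour is left uncovered.

8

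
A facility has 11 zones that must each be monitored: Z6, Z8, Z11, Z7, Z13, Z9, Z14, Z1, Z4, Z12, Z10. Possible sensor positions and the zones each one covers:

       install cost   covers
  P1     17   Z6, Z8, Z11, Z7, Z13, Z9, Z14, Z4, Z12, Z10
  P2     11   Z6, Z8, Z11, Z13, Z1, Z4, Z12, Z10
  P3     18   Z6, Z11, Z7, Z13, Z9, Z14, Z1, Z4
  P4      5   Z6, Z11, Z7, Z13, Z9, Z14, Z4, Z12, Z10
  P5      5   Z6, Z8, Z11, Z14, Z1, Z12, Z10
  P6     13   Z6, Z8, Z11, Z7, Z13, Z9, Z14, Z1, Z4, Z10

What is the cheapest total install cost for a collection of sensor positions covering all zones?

10

P4, P5 cover every zone at install cost 5 + 5 = 10.
Any cover uses at least 2 sensor positions; among all covering selections none totals below 10.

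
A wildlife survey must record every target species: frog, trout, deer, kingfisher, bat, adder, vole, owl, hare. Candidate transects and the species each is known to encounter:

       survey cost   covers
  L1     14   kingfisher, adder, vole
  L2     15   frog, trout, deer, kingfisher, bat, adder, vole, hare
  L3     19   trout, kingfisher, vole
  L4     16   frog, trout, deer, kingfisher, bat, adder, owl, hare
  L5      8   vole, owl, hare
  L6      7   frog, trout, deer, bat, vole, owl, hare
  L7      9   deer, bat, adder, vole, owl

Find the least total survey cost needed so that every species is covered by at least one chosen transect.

L1, L6 cover every species at survey cost 14 + 7 = 21.
Any cover uses at least 2 transects; among all covering selections none totals below 21.

21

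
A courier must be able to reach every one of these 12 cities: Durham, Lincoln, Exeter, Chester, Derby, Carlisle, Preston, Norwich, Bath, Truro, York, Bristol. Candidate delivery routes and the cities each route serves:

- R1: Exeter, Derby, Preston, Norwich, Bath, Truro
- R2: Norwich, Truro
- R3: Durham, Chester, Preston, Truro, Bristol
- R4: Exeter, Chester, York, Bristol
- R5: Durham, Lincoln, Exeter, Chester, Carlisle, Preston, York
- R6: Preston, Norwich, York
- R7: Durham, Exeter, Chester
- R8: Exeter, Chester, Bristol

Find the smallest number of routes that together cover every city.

3

R1, R3, R5 together cover {Durham, Lincoln, Exeter, Chester, Derby, Carlisle, Preston, Norwich, Bath, Truro, York, Bristol} — every city.
No 2 of the 8 routes cover everything (all 28 pairs fall short), so 3 is minimum.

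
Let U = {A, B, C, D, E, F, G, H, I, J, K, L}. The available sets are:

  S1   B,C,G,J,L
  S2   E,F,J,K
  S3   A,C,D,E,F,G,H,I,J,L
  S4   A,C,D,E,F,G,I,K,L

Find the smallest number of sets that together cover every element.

S1, S2, S3 together cover {A, B, C, D, E, F, G, H, I, J, K, L} — every element.
No 2 of the 4 sets cover everything (all 6 pairs fall short), so 3 is minimum.

3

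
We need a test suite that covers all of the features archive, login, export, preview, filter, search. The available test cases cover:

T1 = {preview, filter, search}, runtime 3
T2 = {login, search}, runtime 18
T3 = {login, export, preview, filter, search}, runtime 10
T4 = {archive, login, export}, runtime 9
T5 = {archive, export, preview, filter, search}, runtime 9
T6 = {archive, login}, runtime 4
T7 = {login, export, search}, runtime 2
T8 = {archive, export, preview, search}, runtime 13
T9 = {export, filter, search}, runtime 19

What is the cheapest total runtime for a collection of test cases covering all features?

9

T1, T6, T7 cover every feature at runtime 3 + 4 + 2 = 9.
Any cover uses at least 2 test cases; among all covering selections none totals below 9.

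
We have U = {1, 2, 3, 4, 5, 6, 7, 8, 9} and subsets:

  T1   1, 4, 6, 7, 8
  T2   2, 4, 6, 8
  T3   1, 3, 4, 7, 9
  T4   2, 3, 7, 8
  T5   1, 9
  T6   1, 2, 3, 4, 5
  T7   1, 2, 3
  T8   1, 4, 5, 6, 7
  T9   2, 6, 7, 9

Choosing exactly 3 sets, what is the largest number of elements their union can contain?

Choosing T1, T3, T6 covers {1, 2, 3, 4, 5, 6, 7, 8, 9} — 9 elements.
That is all 9 elements.

9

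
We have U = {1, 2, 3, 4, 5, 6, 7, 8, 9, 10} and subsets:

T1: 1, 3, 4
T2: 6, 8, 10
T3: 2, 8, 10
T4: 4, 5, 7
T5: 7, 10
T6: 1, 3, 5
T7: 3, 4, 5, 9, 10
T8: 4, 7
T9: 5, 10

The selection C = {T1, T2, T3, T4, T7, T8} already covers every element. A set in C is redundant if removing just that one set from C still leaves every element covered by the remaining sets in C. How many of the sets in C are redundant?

2

Drop T1: 1 uncovered — not redundant.
Drop T2: 6 uncovered — not redundant.
Drop T3: 2 uncovered — not redundant.
Drop T4: the rest still cover every element — redundant.
Drop T7: 9 uncovered — not redundant.
Drop T8: the rest still cover every element — redundant.
2 redundant: T4, T8.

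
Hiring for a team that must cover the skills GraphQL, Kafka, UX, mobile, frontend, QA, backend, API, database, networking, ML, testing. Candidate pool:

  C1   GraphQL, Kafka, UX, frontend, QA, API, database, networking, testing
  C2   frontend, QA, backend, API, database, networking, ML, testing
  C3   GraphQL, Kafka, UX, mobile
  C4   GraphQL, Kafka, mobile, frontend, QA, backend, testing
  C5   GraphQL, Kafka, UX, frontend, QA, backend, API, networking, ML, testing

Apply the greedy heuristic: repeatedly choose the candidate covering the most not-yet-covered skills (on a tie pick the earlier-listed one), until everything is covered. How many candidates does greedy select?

Pick 1: C5 covers 10 new skills (GraphQL, Kafka, UX, frontend, QA, backend, API, networking, ML, testing).
Pick 2: C1 covers 1 new skills (database).
Pick 3: C3 covers 1 new skills (mobile).
Greedy uses 3 candidates. (The true minimum is 2.)

3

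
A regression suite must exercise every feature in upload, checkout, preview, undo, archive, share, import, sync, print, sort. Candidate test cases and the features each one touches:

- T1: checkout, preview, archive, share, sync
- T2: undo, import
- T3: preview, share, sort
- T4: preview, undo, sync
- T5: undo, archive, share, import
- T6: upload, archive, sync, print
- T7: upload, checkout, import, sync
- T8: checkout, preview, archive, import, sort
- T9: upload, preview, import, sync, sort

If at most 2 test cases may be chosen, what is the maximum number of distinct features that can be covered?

Choosing T1, T9 covers {upload, checkout, preview, archive, share, import, sync, sort} — 8 features.
No choice of 2 test cases does better; here undo, print are left uncovered.

8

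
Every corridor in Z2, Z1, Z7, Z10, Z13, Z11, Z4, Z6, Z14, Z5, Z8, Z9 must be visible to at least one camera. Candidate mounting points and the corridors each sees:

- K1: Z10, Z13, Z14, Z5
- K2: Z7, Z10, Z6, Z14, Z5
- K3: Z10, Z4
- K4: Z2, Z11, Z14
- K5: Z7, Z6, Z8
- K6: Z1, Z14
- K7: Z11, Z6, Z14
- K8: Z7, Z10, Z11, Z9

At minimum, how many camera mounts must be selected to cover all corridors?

K1, K3, K4, K5, K6, K8 together cover {Z2, Z1, Z7, Z10, Z13, Z11, Z4, Z6, Z14, Z5, Z8, Z9} — every corridor.
No 5 of the 8 camera mounts cover everything (all 56 size-5 selections fall short), so 6 is minimum.

6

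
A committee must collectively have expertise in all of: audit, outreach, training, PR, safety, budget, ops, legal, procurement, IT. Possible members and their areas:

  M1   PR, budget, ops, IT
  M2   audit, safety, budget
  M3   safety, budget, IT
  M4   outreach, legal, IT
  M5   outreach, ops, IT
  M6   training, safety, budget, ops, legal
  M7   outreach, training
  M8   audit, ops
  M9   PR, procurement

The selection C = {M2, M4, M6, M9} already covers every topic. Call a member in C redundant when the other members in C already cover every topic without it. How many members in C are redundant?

Drop M2: audit uncovered — not redundant.
Drop M4: outreach, IT uncovered — not redundant.
Drop M6: training, ops uncovered — not redundant.
Drop M9: PR, procurement uncovered — not redundant.
None of the members in C is redundant.

0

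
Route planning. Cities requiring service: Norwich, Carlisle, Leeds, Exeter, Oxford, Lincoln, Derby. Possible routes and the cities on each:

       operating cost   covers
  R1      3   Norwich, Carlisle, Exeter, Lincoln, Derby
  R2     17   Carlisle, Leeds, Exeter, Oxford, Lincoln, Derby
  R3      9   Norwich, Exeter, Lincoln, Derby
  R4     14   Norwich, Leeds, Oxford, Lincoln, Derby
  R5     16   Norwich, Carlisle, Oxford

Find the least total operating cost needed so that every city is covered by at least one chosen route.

R1, R4 cover every city at operating cost 3 + 14 = 17.
Any cover uses at least 2 routes; among all covering selections none totals below 17.

17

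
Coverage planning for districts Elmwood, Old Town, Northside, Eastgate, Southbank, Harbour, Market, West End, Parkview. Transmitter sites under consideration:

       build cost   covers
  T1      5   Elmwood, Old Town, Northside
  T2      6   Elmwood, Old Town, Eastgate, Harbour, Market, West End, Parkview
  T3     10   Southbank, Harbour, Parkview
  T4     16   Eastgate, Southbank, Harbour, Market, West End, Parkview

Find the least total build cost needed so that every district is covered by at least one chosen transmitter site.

T1, T4 cover every district at build cost 5 + 16 = 21.
Any cover uses at least 2 transmitter sites; among all covering selections none totals below 21.

21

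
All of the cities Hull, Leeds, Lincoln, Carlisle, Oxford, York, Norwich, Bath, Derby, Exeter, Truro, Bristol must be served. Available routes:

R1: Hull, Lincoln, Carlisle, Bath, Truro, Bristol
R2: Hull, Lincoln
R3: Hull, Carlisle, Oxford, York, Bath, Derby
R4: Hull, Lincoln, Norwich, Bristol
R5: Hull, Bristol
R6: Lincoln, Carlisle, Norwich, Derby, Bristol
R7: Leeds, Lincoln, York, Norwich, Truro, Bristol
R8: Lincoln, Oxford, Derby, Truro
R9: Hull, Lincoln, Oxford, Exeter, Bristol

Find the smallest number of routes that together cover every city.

R3, R7, R9 together cover {Hull, Leeds, Lincoln, Carlisle, Oxford, York, Norwich, Bath, Derby, Exeter, Truro, Bristol} — every city.
No 2 of the 9 routes cover everything (all 36 pairs fall short), so 3 is minimum.
Greedy (largest uncovered first) would take R1, R3, R7, R9 — 4 routes — but 3 suffice.

3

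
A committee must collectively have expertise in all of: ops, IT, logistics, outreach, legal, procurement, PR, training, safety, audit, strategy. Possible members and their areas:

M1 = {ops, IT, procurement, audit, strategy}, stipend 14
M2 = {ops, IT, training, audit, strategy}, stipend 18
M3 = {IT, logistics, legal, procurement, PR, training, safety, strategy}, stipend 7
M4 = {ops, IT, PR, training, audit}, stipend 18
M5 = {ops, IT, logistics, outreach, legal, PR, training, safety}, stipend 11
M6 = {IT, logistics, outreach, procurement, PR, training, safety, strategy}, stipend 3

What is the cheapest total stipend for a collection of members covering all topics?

24

M1, M3, M6 cover every topic at stipend 14 + 7 + 3 = 24.
Any cover uses at least 2 members; among all covering selections none totals below 24.
Greedy by coverage-per-stipend would pick M6, M5, M1 for 28 — worse than the optimum 24.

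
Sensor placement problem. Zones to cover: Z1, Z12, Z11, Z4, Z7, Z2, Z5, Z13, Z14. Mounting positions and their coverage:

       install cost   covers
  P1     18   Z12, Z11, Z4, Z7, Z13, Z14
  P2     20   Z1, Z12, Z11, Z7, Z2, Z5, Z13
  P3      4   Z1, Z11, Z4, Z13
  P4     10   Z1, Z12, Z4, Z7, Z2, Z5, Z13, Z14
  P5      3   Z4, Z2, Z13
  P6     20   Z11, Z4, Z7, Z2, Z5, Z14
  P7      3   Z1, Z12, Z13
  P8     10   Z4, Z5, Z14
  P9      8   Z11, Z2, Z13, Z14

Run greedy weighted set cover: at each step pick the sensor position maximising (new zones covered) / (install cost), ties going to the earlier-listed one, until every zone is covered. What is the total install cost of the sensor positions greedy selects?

Pick 1: P3 adds 4 new (Z1, Z11, Z4, Z13) at install cost 4 (ratio 4/4).
Pick 2: P4 adds 5 new (Z12, Z7, Z2, Z5, Z14) at install cost 10 (ratio 5/10).
Greedy total install cost: 4 + 10 = 14.

14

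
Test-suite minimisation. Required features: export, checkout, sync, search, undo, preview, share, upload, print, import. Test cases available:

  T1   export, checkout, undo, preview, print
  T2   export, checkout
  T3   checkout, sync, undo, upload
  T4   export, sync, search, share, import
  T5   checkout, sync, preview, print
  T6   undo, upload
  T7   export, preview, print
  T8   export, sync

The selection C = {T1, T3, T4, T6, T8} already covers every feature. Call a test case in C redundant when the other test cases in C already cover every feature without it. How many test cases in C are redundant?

3

Drop T1: preview, print uncovered — not redundant.
Drop T3: the rest still cover every feature — redundant.
Drop T4: search, share, import uncovered — not redundant.
Drop T6: the rest still cover every feature — redundant.
Drop T8: the rest still cover every feature — redundant.
3 redundant: T3, T6, T8.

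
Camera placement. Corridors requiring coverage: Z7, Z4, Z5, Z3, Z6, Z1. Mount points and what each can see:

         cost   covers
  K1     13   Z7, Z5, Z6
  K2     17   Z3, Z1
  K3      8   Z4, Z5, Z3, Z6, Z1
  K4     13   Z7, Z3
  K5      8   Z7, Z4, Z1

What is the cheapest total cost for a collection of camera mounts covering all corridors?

K3, K5 cover every corridor at cost 8 + 8 = 16.
Any cover uses at least 2 camera mounts; among all covering selections none totals below 16.

16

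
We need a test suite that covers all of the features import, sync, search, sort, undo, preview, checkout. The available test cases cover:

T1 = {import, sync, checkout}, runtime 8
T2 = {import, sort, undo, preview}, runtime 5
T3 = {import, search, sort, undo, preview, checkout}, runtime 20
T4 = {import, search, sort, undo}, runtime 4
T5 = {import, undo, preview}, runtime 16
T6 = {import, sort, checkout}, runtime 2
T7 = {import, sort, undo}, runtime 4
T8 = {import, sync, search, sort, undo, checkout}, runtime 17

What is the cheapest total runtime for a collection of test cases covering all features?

17

T1, T2, T4 cover every feature at runtime 8 + 5 + 4 = 17.
Any cover uses at least 2 test cases; among all covering selections none totals below 17.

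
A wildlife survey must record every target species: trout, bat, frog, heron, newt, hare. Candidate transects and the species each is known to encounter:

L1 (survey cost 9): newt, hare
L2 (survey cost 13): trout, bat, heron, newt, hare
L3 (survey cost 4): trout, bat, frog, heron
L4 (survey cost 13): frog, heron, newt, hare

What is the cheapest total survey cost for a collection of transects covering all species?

13

L1, L3 cover every species at survey cost 9 + 4 = 13.
Any cover uses at least 2 transects; among all covering selections none totals below 13.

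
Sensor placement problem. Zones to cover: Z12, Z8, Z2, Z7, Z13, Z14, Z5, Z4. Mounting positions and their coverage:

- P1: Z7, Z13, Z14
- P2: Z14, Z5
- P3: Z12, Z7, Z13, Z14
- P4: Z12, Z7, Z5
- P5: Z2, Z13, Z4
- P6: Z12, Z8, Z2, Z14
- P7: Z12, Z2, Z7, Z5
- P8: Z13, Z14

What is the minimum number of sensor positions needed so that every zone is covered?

3

P4, P5, P6 together cover {Z12, Z8, Z2, Z7, Z13, Z14, Z5, Z4} — every zone.
No 2 of the 8 sensor positions cover everything (all 28 pairs fall short), so 3 is minimum.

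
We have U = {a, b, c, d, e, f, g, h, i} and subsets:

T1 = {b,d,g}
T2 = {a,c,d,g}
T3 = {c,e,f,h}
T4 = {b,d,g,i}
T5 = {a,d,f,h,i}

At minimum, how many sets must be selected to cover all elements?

T1, T3, T5 together cover {a, b, c, d, e, f, g, h, i} — every element.
No 2 of the 5 sets cover everything (all 10 pairs fall short), so 3 is minimum.

3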